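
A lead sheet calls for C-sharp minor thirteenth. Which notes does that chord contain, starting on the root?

C-sharp E G-sharp B D-sharp F-sharp A-sharp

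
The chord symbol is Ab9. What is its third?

Root of Ab9 = A♭. The 3rd is a major 3rd: A♭ up a major 3rd → C.

C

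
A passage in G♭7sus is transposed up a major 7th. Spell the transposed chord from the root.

Gb up a major 7th → F. New chord: F dominant seventh suspended fourth.
- root: F
- perfect 4th: Bb
- perfect 5th: C
- minor 7th: Eb

F  Bb  C  Eb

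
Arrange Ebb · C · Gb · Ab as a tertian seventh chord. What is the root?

Ab

Arranged so that each adjacent pair is a third by letter name: Ab – C – Ebb – Gb.
The bottom of that stack, Ab, is the root (this is Ab dominant seventh flat five).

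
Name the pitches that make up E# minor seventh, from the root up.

E# minor seventh: minor seventh on E-sharp.
root → E-sharp
3rd (minor 3rd) → G-sharp
5th (perfect 5th) → B-sharp
7th (minor 7th) → D-sharp

E-sharp, G-sharp, B-sharp, D-sharp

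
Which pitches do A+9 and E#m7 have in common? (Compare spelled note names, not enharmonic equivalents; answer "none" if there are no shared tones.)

A+9 = A, C#, E#, G, B.
E#m7 = E#, G#, B#, D#.
Shared: E#.

E#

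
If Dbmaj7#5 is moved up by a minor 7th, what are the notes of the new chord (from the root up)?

C♭ E♭ G B♭

D♭ up a minor 7th → C♭. New chord: C♭ augmented major seventh.
C♭ — root
E♭ — major 3rd
G — augmented 5th
B♭ — major 7th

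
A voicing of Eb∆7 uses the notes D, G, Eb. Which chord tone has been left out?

Bb

Eb∆7 = Eb, G, Bb, D. The voicing lacks the 5th (perfect 5th), Bb.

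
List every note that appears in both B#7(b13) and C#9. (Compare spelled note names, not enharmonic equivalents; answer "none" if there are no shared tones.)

G#

B#7(b13): B# D## F## A# G#
C#9: C# E# G# B D#
Common to both → G#.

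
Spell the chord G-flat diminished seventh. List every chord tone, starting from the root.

G-flat, B-double-flat, D-double-flat, F-double-flat

Root G-flat, quality diminished seventh:
Root: G-flat
Minor 3rd (3rd): B-double-flat
Diminished 5th (5th): D-double-flat
Diminished 7th (7th): F-double-flat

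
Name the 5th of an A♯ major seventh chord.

Root of A♯ major seventh = A-sharp. The 5th is a perfect 5th: A-sharp up a perfect 5th → E-sharp.

E-sharp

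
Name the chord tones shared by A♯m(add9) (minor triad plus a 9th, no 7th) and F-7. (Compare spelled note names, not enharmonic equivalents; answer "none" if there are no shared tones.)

none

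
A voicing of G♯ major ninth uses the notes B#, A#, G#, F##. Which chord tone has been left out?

D#

G♯ major ninth = G#, B#, D#, F##, A#. The voicing lacks the 5th (perfect 5th), D#.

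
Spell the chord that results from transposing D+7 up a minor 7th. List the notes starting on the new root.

C, E, G#, Bb

Transposed root: D → C (minor 7th up). So we spell C augmented seventh:
Root: C
Major 3rd (3rd): E
Augmented 5th (5th): G#
Minor 7th (7th): Bb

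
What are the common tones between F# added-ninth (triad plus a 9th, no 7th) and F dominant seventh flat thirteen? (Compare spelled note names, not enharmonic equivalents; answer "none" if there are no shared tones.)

none

F# added-ninth: F-sharp A-sharp C-sharp G-sharp
F dominant seventh flat thirteen: F A C E-flat D-flat
Common to both → none.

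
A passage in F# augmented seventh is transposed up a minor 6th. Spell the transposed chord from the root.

F# up a minor 6th → D. New chord: D augmented seventh.
Root: D
Major 3rd (3rd): F#
Augmented 5th (5th): A#
Minor 7th (7th): C

D, F#, A#, C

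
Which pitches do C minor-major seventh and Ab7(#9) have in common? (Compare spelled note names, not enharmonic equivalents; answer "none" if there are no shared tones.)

C minor-major seventh: C Eb G B
Ab7(#9): Ab C Eb Gb B
Common to both → C, Eb, B.

C  Eb  B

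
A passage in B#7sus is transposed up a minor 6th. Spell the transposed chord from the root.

B# up a minor 6th → G#. New chord: G# dominant seventh suspended fourth.
G# — root
C# — perfect 4th
D# — perfect 5th
F# — minor 7th

G#, C#, D#, F#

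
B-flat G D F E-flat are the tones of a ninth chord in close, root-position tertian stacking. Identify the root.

E-flat

Stacking in thirds gives E-flat – G – B-flat – D – F, so E-flat is the root — E-flat major ninth.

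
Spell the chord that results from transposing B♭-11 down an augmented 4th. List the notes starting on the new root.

An augmented 4th down from Bb is Fb, so the new chord is Fb minor eleventh.
- root: Fb
- minor 3rd: Abb
- perfect 5th: Cb
- minor 7th: Ebb
- major 9th: Gb
- perfect 11th: Bbb

Fb  Abb  Cb  Ebb  Gb  Bbb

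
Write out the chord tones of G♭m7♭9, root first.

G♭, B𝄫, D♭, F♭, A𝄫

G♭m7♭9: minor seventh flat nine on G♭.
G♭ — root
B𝄫 — minor 3rd
D♭ — perfect 5th
F♭ — minor 7th
A𝄫 — minor 9th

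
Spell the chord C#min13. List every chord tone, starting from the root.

C#min13: minor thirteenth on C#.
Root: C#
Minor 3rd (3rd): E
Perfect 5th (5th): G#
Minor 7th (7th): B
Major 9th (9th): D#
Perfect 11th (11th): F#
Major 13th (13th): A#

C#, E, G#, B, D#, F#, A#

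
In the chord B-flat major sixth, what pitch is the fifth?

F

Root of B-flat major sixth = B-flat. The 5th is a perfect 5th: B-flat up a perfect 5th → F.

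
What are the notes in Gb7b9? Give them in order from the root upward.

Gb – Bb – Db – Fb – Abb

Gb7b9: dominant seventh flat nine on Gb.
root → Gb
3rd (major 3rd) → Bb
5th (perfect 5th) → Db
7th (minor 7th) → Fb
9th (minor 9th) → Abb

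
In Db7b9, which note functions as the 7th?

C♭

Db7b9 is built on D♭; its 7th is a minor 7th above the root.
A seventh above D uses the letter C, and the minor 7th above D♭ is C♭.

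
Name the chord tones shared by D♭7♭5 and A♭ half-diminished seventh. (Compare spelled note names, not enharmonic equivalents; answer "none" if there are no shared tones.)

C♭

D♭7♭5: D♭ F A𝄫 C♭
A♭ half-diminished seventh: A♭ C♭ E𝄫 G♭
Common to both → C♭.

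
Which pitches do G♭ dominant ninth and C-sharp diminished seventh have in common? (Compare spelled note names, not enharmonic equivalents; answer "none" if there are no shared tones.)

B-flat

G♭ dominant ninth = G-flat, B-flat, D-flat, F-flat, A-flat.
C-sharp diminished seventh = C-sharp, E, G, B-flat.
Shared: B-flat.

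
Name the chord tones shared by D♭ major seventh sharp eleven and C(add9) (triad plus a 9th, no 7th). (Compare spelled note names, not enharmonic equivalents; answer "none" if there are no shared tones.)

D♭ major seventh sharp eleven: Db F Ab C G
C(add9): C E G D
Common to both → C, G.

C G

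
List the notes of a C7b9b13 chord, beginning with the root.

C7b9b13 is a dominant seventh flat nine flat thirteen built on C.
root → C
3rd (major 3rd) → E
5th (perfect 5th) → G
7th (minor 7th) → Bb
9th (minor 9th) → Db
13th (minor 13th) → Ab

C E G Bb Db Ab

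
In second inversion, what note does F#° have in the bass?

C

F#° = F♯–A–C. Second inversion → fifth in the bass = C.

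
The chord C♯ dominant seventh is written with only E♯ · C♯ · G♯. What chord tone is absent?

The full C♯ dominant seventh chord is C♯, E♯, G♯, B.
Comparing with the voicing, the minor 7th (7th) — B — is absent.

B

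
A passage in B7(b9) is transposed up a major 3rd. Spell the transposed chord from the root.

D# F## A# C# E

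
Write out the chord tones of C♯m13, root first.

C♯m13 is a minor thirteenth built on C♯.
Root: C♯
Minor 3rd (3rd): E
Perfect 5th (5th): G♯
Minor 7th (7th): B
Major 9th (9th): D♯
Perfect 11th (11th): F♯
Major 13th (13th): A♯

C♯  E  G♯  B  D♯  F♯  A♯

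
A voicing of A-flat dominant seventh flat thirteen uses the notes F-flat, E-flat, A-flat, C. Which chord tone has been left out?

G-flat

The full A-flat dominant seventh flat thirteen chord is A-flat, C, E-flat, G-flat, F-flat.
Comparing with the voicing, the minor 7th (7th) — G-flat — is absent.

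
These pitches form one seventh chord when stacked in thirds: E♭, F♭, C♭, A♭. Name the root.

F♭

Arranged so that each adjacent pair is a third by letter name: F♭ – A♭ – C♭ – E♭.
The bottom of that stack, F♭, is the root (this is F♭ major seventh).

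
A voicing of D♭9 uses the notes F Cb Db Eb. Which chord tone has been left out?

Ab

D♭9 = Db, F, Ab, Cb, Eb. The voicing lacks the 5th (perfect 5th), Ab.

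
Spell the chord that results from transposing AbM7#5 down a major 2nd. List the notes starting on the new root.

Gb – Bb – D – F

Transposed root: Ab → Gb (major 2nd down). So we spell Gb augmented major seventh:
Gb — root
Bb — major 3rd
D — augmented 5th
F — major 7th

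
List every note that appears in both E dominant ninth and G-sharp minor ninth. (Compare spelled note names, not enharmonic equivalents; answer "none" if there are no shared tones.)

E dominant ninth: E G-sharp B D F-sharp
G-sharp minor ninth: G-sharp B D-sharp F-sharp A-sharp
Common to both → G-sharp, B, F-sharp.

G-sharp, B, F-sharp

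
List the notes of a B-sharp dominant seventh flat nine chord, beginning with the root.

B♯  D𝄪  F𝄪  A♯  C♯

B-sharp dominant seventh flat nine: dominant seventh flat nine on B♯.
Root: B♯
Major 3rd (3rd): D𝄪
Perfect 5th (5th): F𝄪
Minor 7th (7th): A♯
Minor 9th (9th): C♯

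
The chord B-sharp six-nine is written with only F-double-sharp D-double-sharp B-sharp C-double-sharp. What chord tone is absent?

The full B-sharp six-nine chord is B-sharp, D-double-sharp, F-double-sharp, G-double-sharp, C-double-sharp.
Comparing with the voicing, the major 6th (6th) — G-double-sharp — is absent.

G-double-sharp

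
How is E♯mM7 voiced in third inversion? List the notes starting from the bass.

E♯mM7 = E#–G#–B#–D##; third inversion → seventh (D##) lowest.

D##, E#, G#, B#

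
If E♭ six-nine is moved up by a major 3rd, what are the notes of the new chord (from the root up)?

G  B  D  E  A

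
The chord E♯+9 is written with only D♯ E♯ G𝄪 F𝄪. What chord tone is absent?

B𝄪

The full E♯+9 chord is E♯, G𝄪, B𝄪, D♯, F𝄪.
Comparing with the voicing, the augmented 5th (5th) — B𝄪 — is absent.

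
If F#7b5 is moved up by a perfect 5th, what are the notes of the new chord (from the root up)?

C# – E# – G – B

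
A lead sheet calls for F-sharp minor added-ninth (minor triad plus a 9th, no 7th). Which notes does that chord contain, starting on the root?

F-sharp A C-sharp G-sharp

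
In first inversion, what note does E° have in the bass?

G

E° = E–G–Bb. First inversion → third in the bass = G.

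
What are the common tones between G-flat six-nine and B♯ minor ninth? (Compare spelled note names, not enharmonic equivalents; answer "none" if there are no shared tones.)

G-flat six-nine: G-flat B-flat D-flat E-flat A-flat
B♯ minor ninth: B-sharp D-sharp F-double-sharp A-sharp C-double-sharp
Common to both → none.

none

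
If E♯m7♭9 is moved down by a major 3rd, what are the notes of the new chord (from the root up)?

C#, E, G#, B, D

E# down a major 3rd → C#. New chord: C# minor seventh flat nine.
Root: C#
Minor 3rd (3rd): E
Perfect 5th (5th): G#
Minor 7th (7th): B
Minor 9th (9th): D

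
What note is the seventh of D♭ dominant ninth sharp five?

Cb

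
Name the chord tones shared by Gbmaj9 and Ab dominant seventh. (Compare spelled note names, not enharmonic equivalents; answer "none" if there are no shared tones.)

Gb  Ab

Gbmaj9: Gb Bb Db F Ab
Ab dominant seventh: Ab C Eb Gb
Common to both → Gb, Ab.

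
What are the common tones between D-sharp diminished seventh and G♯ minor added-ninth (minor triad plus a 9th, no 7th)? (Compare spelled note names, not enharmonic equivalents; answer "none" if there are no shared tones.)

D-sharp diminished seventh: D-sharp F-sharp A C
G♯ minor added-ninth: G-sharp B D-sharp A-sharp
Common to both → D-sharp.

D-sharp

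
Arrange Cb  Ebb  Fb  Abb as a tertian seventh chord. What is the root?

Fb

Stacking in thirds gives Fb – Abb – Cb – Ebb, so Fb is the root — Fb minor seventh.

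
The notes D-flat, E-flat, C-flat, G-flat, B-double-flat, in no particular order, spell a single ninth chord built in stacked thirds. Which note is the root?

Arranged so that each adjacent pair is a third by letter name: C-flat – E-flat – G-flat – B-double-flat – D-flat.
The bottom of that stack, C-flat, is the root (this is C-flat dominant ninth).

C-flat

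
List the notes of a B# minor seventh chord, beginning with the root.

B# minor seventh: minor seventh on B-sharp.
Root: B-sharp
Minor 3rd (3rd): D-sharp
Perfect 5th (5th): F-double-sharp
Minor 7th (7th): A-sharp

B-sharp – D-sharp – F-double-sharp – A-sharp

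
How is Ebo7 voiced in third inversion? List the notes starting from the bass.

Ebo7 = Eb–Gb–Bbb–Dbb; third inversion → seventh (Dbb) lowest.

Dbb, Eb, Gb, Bbb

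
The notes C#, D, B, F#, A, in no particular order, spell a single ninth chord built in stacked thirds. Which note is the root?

B

Stacking in thirds gives B – D – F# – A – C#, so B is the root — B minor ninth.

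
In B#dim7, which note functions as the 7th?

A

Root of B#dim7 = B♯. The 7th is a diminished 7th: B♯ up a diminished 7th → A.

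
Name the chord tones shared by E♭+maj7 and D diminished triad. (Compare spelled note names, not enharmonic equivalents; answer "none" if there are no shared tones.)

E♭+maj7 = Eb, G, B, D.
D diminished triad = D, F, Ab.
Shared: D.

D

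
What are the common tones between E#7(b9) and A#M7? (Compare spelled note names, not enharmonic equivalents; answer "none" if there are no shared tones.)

E#  G##

E#7(b9): E# G## B# D# F#
A#M7: A# C## E# G##
Common to both → E#, G##.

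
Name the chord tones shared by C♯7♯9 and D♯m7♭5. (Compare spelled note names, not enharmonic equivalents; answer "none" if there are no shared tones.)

C♯

C♯7♯9 = C♯, E♯, G♯, B, D𝄪.
D♯m7♭5 = D♯, F♯, A, C♯.
Shared: C♯.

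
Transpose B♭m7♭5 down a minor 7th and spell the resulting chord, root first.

A minor 7th down from Bb is C, so the new chord is C half-diminished seventh.
root → C
3rd (minor 3rd) → Eb
5th (diminished 5th) → Gb
7th (minor 7th) → Bb

C, Eb, Gb, Bb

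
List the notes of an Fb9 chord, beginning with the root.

Fb – Ab – Cb – Ebb – Gb

Fb9: dominant ninth on Fb.
- root: Fb
- major 3rd: Ab
- perfect 5th: Cb
- minor 7th: Ebb
- major 9th: Gb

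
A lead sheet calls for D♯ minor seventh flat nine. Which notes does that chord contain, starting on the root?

Root D-sharp, quality minor seventh flat nine:
D-sharp — root
F-sharp — minor 3rd
A-sharp — perfect 5th
C-sharp — minor 7th
E — minor 9th

D-sharp F-sharp A-sharp C-sharp E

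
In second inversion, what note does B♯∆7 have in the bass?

F##

B♯∆7 = B#–D##–F##–A##. Second inversion → fifth in the bass = F##.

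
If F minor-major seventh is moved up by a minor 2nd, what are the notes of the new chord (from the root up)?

F up a minor 2nd → Gb. New chord: Gb minor-major seventh.
root → Gb
3rd (minor 3rd) → Bbb
5th (perfect 5th) → Db
7th (major 7th) → F

Gb  Bbb  Db  F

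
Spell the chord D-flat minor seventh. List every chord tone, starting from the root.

D-flat, F-flat, A-flat, C-flat

Root D-flat, quality minor seventh:
D-flat — root
F-flat — minor 3rd
A-flat — perfect 5th
C-flat — minor 7th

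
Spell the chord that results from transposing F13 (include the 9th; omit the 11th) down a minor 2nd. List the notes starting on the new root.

E – G♯ – B – D – F♯ – C♯

A minor 2nd down from F is E, so the new chord is E dominant thirteenth.
Root: E
Major 3rd (3rd): G♯
Perfect 5th (5th): B
Minor 7th (7th): D
Major 9th (9th): F♯
Major 13th (13th): C♯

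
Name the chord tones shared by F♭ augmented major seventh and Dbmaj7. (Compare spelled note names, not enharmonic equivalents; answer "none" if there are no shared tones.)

A♭, C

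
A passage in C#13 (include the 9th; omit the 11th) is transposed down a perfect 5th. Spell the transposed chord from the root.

F#, A#, C#, E, G#, D#

A perfect 5th down from C# is F#, so the new chord is F# dominant thirteenth.
Root: F#
Major 3rd (3rd): A#
Perfect 5th (5th): C#
Minor 7th (7th): E
Major 9th (9th): G#
Major 13th (13th): D#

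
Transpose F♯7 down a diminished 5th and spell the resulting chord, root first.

B♯  D𝄪  F𝄪  A♯

A diminished 5th down from F♯ is B♯, so the new chord is B♯ dominant seventh.
B♯ — root
D𝄪 — major 3rd
F𝄪 — perfect 5th
A♯ — minor 7th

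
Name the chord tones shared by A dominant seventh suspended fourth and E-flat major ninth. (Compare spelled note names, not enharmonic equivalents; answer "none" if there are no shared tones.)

A dominant seventh suspended fourth: A D E G
E-flat major ninth: E-flat G B-flat D F
Common to both → D, G.

D, G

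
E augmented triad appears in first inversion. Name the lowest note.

G-sharp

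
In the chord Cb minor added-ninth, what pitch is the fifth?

G-flat

Cb minor added-ninth is built on C-flat; its 5th is a perfect 5th above the root.
A fifth above C uses the letter G, and the perfect 5th above C-flat is G-flat.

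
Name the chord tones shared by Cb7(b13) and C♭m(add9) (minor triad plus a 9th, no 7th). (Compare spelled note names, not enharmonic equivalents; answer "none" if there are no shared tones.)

C♭ G♭

Cb7(b13) = C♭, E♭, G♭, B𝄫, A𝄫.
C♭m(add9) = C♭, E𝄫, G♭, D♭.
Shared: C♭, G♭.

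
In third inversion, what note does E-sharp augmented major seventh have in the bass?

D##

E-sharp augmented major seventh in root position is E#–G##–B##–D##.
Third inversion places the seventh in the bass, which is D##.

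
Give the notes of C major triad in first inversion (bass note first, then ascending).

In root position, C major triad is C–E–G.
First inversion puts the third (E) in the bass.

E, G, C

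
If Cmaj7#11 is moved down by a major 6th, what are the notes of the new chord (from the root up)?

Eb G Bb D A

C down a major 6th → Eb. New chord: Eb major seventh sharp eleven.
root → Eb
3rd (major 3rd) → G
5th (perfect 5th) → Bb
7th (major 7th) → D
11th (augmented 11th) → A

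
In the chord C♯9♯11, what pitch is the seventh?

B

Root of C♯9♯11 = C#. The 7th is a minor 7th: C# up a minor 7th → B.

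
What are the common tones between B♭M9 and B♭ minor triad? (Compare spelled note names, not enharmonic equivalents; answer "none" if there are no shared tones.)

Bb, F

B♭M9: Bb D F A C
B♭ minor triad: Bb Db F
Common to both → Bb, F.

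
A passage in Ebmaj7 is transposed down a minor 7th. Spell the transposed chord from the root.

Transposed root: Eb → F (minor 7th down). So we spell F major seventh:
- root: F
- major 3rd: A
- perfect 5th: C
- major 7th: E

F, A, C, E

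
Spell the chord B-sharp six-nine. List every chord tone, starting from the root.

B-sharp D-double-sharp F-double-sharp G-double-sharp C-double-sharp

Root B-sharp, quality six-nine:
root → B-sharp
3rd (major 3rd) → D-double-sharp
5th (perfect 5th) → F-double-sharp
6th (major 6th) → G-double-sharp
9th (major 9th) → C-double-sharp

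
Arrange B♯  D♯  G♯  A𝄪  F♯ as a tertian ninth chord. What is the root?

G♯

Arranged so that each adjacent pair is a third by letter name: G♯ – B♯ – D♯ – F♯ – A𝄪.
The bottom of that stack, G♯, is the root (this is G♯ dominant seventh sharp nine).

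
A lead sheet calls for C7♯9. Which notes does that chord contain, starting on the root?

C – E – G – B♭ – D♯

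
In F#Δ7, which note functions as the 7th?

E#

Root of F#Δ7 = F#. The 7th is a major 7th: F# up a major 7th → E#.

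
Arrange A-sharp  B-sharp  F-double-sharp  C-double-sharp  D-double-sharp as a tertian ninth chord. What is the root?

Arranged so that each adjacent pair is a third by letter name: B-sharp – D-double-sharp – F-double-sharp – A-sharp – C-double-sharp.
The bottom of that stack, B-sharp, is the root (this is B-sharp dominant ninth).

B-sharp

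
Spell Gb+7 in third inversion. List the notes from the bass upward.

Gb+7 = G♭–B♭–D–F♭; third inversion → seventh (F♭) lowest.

F♭, G♭, B♭, D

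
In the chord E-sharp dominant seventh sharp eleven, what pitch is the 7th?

Root of E-sharp dominant seventh sharp eleven = E-sharp. The 7th is a minor 7th: E-sharp up a minor 7th → D-sharp.

D-sharp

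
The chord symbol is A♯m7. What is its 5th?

Root of A♯m7 = A♯. The 5th is a perfect 5th: A♯ up a perfect 5th → E♯.

E♯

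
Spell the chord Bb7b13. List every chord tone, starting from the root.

Bb – D – F – Ab – Gb

Root Bb, quality dominant seventh flat thirteen:
root → Bb
3rd (major 3rd) → D
5th (perfect 5th) → F
7th (minor 7th) → Ab
13th (minor 13th) → Gb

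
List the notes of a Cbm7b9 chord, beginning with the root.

Cbm7b9: minor seventh flat nine on Cb.
Root: Cb
Minor 3rd (3rd): Ebb
Perfect 5th (5th): Gb
Minor 7th (7th): Bbb
Minor 9th (9th): Dbb

Cb  Ebb  Gb  Bbb  Dbb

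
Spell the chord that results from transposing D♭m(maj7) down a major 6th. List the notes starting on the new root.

Fb, Abb, Cb, Eb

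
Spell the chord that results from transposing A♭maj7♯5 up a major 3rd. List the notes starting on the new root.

C, E, G#, B

Transposed root: Ab → C (major 3rd up). So we spell C augmented major seventh:
root → C
3rd (major 3rd) → E
5th (augmented 5th) → G#
7th (major 7th) → B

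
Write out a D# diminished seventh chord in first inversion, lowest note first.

In root position, D# diminished seventh is D#–F#–A–C.
First inversion puts the third (F#) in the bass.

F# – A – C – D#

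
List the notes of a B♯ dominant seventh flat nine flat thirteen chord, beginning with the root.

B♯ dominant seventh flat nine flat thirteen: dominant seventh flat nine flat thirteen on B#.
root → B#
3rd (major 3rd) → D##
5th (perfect 5th) → F##
7th (minor 7th) → A#
9th (minor 9th) → C#
13th (minor 13th) → G#

B# D## F## A# C# G#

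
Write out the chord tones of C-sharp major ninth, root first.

C-sharp E-sharp G-sharp B-sharp D-sharp

Root C-sharp, quality major ninth:
root → C-sharp
3rd (major 3rd) → E-sharp
5th (perfect 5th) → G-sharp
7th (major 7th) → B-sharp
9th (major 9th) → D-sharp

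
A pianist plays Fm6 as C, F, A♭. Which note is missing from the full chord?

D

The full Fm6 chord is F, A♭, C, D.
Comparing with the voicing, the major 6th (6th) — D — is absent.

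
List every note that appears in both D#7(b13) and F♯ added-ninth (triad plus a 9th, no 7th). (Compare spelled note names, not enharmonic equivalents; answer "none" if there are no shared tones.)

A#, C#

D#7(b13): D# F## A# C# B
F♯ added-ninth: F# A# C# G#
Common to both → A#, C#.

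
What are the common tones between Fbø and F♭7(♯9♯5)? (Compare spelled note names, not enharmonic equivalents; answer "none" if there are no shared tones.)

Fb, Ebb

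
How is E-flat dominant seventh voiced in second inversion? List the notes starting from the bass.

B-flat  D-flat  E-flat  G

In root position, E-flat dominant seventh is E-flat–G–B-flat–D-flat.
Second inversion puts the fifth (B-flat) in the bass.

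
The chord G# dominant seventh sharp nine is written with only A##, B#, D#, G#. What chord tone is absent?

F#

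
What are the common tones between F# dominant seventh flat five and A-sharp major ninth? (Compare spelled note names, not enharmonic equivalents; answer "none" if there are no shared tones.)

A-sharp

F# dominant seventh flat five = F-sharp, A-sharp, C, E.
A-sharp major ninth = A-sharp, C-double-sharp, E-sharp, G-double-sharp, B-sharp.
Shared: A-sharp.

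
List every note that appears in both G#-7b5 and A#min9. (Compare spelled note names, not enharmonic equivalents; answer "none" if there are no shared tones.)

G#

G#-7b5 = G#, B, D, F#.
A#min9 = A#, C#, E#, G#, B#.
Shared: G#.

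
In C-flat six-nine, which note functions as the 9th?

Root of C-flat six-nine = Cb. The 9th is a major 9th: Cb up a major 9th → Db.

Db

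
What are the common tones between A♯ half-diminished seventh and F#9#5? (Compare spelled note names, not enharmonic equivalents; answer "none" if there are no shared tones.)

A#, E, G#

A♯ half-diminished seventh = A#, C#, E, G#.
F#9#5 = F#, A#, C##, E, G#.
Shared: A#, E, G#.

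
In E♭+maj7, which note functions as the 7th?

D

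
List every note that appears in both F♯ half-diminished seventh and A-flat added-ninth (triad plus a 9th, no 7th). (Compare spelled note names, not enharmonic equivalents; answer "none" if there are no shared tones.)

C

F♯ half-diminished seventh: F-sharp A C E
A-flat added-ninth: A-flat C E-flat B-flat
Common to both → C.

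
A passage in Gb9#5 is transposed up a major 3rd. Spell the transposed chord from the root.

Bb, D, F#, Ab, C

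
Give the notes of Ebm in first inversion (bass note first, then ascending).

In root position, Ebm is Eb–Gb–Bb.
First inversion puts the third (Gb) in the bass.

Gb, Bb, Eb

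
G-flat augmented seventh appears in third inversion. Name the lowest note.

Fb

G-flat augmented seventh in root position is Gb–Bb–D–Fb.
Third inversion places the seventh in the bass, which is Fb.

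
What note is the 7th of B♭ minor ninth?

B♭ minor ninth is built on B♭; its 7th is a minor 7th above the root.
A seventh above B uses the letter A, and the minor 7th above B♭ is A♭.

A♭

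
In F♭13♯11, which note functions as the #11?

Bb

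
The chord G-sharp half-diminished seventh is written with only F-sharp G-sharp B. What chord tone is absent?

The full G-sharp half-diminished seventh chord is G-sharp, B, D, F-sharp.
Comparing with the voicing, the diminished 5th (5th) — D — is absent.

D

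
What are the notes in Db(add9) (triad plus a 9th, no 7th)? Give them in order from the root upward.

Root Db, quality added-ninth:
Db — root
F — major 3rd
Ab — perfect 5th
Eb — major 9th

Db F Ab Eb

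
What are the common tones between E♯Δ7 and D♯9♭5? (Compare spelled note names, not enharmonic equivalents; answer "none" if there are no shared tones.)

E#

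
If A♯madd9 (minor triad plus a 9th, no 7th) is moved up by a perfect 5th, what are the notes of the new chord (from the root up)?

Transposed root: A# → E# (perfect 5th up). So we spell E# minor added-ninth:
root → E#
3rd (minor 3rd) → G#
5th (perfect 5th) → B#
9th (major 9th) → F##

E#, G#, B#, F##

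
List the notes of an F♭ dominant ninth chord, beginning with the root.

Fb – Ab – Cb – Ebb – Gb

F♭ dominant ninth: dominant ninth on Fb.
- root: Fb
- major 3rd: Ab
- perfect 5th: Cb
- minor 7th: Ebb
- major 9th: Gb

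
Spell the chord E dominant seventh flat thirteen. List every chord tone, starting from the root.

Root E, quality dominant seventh flat thirteen:
Root: E
Major 3rd (3rd): G-sharp
Perfect 5th (5th): B
Minor 7th (7th): D
Minor 13th (13th): C

E – G-sharp – B – D – C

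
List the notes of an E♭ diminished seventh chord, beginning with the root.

E-flat  G-flat  B-double-flat  D-double-flat

Root E-flat, quality diminished seventh:
root → E-flat
3rd (minor 3rd) → G-flat
5th (diminished 5th) → B-double-flat
7th (diminished 7th) → D-double-flat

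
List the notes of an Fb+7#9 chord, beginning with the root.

F♭, A♭, C, E𝄫, G

Root F♭, quality dominant seventh sharp nine sharp five:
root → F♭
3rd (major 3rd) → A♭
5th (augmented 5th) → C
7th (minor 7th) → E𝄫
9th (augmented 9th) → G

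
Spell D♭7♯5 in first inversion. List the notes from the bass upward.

F  A  Cb  Db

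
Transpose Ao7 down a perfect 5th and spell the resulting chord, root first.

Transposed root: A → D (perfect 5th down). So we spell D diminished seventh:
Root: D
Minor 3rd (3rd): F
Diminished 5th (5th): Ab
Diminished 7th (7th): Cb

D – F – Ab – Cb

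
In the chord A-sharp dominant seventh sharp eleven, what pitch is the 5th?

E-sharp

Root of A-sharp dominant seventh sharp eleven = A-sharp. The 5th is a perfect 5th: A-sharp up a perfect 5th → E-sharp.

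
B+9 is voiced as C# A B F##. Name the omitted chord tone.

D#

The full B+9 chord is B, D#, F##, A, C#.
Comparing with the voicing, the major 3rd (3rd) — D# — is absent.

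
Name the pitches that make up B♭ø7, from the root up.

Bb  Db  Fb  Ab

Root Bb, quality half-diminished seventh:
Root: Bb
Minor 3rd (3rd): Db
Diminished 5th (5th): Fb
Minor 7th (7th): Ab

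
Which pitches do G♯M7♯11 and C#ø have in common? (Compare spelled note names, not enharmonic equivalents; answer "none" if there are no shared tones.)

G♯M7♯11: G# B# D# F## C##
C#ø: C# E G B
Common to both → none.

none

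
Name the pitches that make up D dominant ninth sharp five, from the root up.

D, F#, A#, C, E

D dominant ninth sharp five is a dominant ninth sharp five built on D.
root → D
3rd (major 3rd) → F#
5th (augmented 5th) → A#
7th (minor 7th) → C
9th (major 9th) → E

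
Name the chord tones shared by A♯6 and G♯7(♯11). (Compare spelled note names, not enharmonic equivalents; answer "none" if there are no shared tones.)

A♯6: A# C## E# F##
G♯7(♯11): G# B# D# F# C##
Common to both → C##.

C##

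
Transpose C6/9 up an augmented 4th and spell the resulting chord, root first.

Transposed root: C → F♯ (augmented 4th up). So we spell F♯ six-nine:
F♯ — root
A♯ — major 3rd
C♯ — perfect 5th
D♯ — major 6th
G♯ — major 9th

F♯ – A♯ – C♯ – D♯ – G♯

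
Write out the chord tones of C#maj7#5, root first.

Root C#, quality augmented major seventh:
Root: C#
Major 3rd (3rd): E#
Augmented 5th (5th): G##
Major 7th (7th): B#

C#, E#, G##, B#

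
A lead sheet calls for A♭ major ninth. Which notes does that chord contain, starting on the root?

A♭ major ninth is a major ninth built on A-flat.
Root: A-flat
Major 3rd (3rd): C
Perfect 5th (5th): E-flat
Major 7th (7th): G
Major 9th (9th): B-flat

A-flat, C, E-flat, G, B-flat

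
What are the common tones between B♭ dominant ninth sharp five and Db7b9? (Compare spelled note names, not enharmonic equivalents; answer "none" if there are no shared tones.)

B♭ dominant ninth sharp five: Bb D F# Ab C
Db7b9: Db F Ab Cb Ebb
Common to both → Ab.

Ab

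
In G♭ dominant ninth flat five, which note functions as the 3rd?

B-flat

Root of G♭ dominant ninth flat five = G-flat. The 3rd is a major 3rd: G-flat up a major 3rd → B-flat.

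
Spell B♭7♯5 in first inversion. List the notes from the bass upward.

In root position, B♭7♯5 is Bb–D–F#–Ab.
First inversion puts the third (D) in the bass.

D, F#, Ab, Bb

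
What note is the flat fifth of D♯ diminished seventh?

A

D♯ diminished seventh is built on D-sharp; its 5th is a diminished 5th above the root.
A fifth above D uses the letter A, and the diminished 5th above D-sharp is A.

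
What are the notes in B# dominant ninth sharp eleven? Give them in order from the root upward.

B-sharp, D-double-sharp, F-double-sharp, A-sharp, C-double-sharp, E-double-sharp

B# dominant ninth sharp eleven is a dominant ninth sharp eleven built on B-sharp.
B-sharp — root
D-double-sharp — major 3rd
F-double-sharp — perfect 5th
A-sharp — minor 7th
C-double-sharp — major 9th
E-double-sharp — augmented 11th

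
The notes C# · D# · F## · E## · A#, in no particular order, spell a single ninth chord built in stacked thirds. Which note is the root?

D#

Arranged so that each adjacent pair is a third by letter name: D# – F## – A# – C# – E##.
The bottom of that stack, D#, is the root (this is D# dominant seventh sharp nine).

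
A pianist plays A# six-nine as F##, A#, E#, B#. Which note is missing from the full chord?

C##

The full A# six-nine chord is A#, C##, E#, F##, B#.
Comparing with the voicing, the major 3rd (3rd) — C## — is absent.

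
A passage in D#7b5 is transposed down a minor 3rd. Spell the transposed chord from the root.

B# D## F# A#

Transposed root: D# → B# (minor 3rd down). So we spell B# dominant seventh flat five:
root → B#
3rd (major 3rd) → D##
5th (diminished 5th) → F#
7th (minor 7th) → A#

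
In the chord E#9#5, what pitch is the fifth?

B𝄪

Root of E#9#5 = E♯. The 5th is an augmented 5th: E♯ up an augmented 5th → B𝄪.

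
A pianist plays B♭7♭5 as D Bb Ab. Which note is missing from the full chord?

Fb

B♭7♭5 = Bb, D, Fb, Ab. The voicing lacks the 5th (diminished 5th), Fb.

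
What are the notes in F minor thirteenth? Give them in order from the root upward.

F minor thirteenth is a minor thirteenth built on F.
Root: F
Minor 3rd (3rd): Ab
Perfect 5th (5th): C
Minor 7th (7th): Eb
Major 9th (9th): G
Perfect 11th (11th): Bb
Major 13th (13th): D

F – Ab – C – Eb – G – Bb – D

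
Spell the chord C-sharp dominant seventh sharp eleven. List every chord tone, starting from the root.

C♯, E♯, G♯, B, F𝄪

Root C♯, quality dominant seventh sharp eleven:
- root: C♯
- major 3rd: E♯
- perfect 5th: G♯
- minor 7th: B
- augmented 11th: F𝄪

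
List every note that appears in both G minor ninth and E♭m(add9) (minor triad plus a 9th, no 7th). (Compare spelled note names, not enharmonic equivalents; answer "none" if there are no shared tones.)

B♭ – F

G minor ninth: G B♭ D F A
E♭m(add9): E♭ G♭ B♭ F
Common to both → B♭, F.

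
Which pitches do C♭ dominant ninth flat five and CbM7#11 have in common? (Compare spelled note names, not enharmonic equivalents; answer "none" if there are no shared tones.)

Cb Eb

C♭ dominant ninth flat five = Cb, Eb, Gbb, Bbb, Db.
CbM7#11 = Cb, Eb, Gb, Bb, F.
Shared: Cb, Eb.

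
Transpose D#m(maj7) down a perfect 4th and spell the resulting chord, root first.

D# down a perfect 4th → A#. New chord: A# minor-major seventh.
- root: A#
- minor 3rd: C#
- perfect 5th: E#
- major 7th: G##

A#, C#, E#, G##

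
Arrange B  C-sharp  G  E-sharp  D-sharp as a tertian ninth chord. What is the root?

Arranged so that each adjacent pair is a third by letter name: C-sharp – E-sharp – G – B – D-sharp.
The bottom of that stack, C-sharp, is the root (this is C-sharp dominant ninth flat five).

C-sharp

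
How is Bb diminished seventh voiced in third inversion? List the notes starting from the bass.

A-double-flat, B-flat, D-flat, F-flat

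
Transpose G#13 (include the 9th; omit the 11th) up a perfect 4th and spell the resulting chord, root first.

C# E# G# B D# A#

A perfect 4th up from G# is C#, so the new chord is C# dominant thirteenth.
C# — root
E# — major 3rd
G# — perfect 5th
B — minor 7th
D# — major 9th
A# — major 13th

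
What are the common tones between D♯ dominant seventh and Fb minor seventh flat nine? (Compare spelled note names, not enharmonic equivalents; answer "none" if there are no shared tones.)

none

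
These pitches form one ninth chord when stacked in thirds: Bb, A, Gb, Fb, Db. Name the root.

Gb

Arranged so that each adjacent pair is a third by letter name: Gb – Bb – Db – Fb – A.
The bottom of that stack, Gb, is the root (this is Gb dominant seventh sharp nine).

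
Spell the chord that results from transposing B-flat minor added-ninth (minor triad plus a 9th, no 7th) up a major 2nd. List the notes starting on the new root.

C – E-flat – G – D

B-flat up a major 2nd → C. New chord: C minor added-ninth.
Root: C
Minor 3rd (3rd): E-flat
Perfect 5th (5th): G
Major 9th (9th): D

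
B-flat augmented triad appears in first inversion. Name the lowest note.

D

B-flat augmented triad in root position is B-flat–D–F-sharp.
First inversion places the third in the bass, which is D.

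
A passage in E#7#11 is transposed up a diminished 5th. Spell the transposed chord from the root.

A diminished 5th up from E# is B, so the new chord is B dominant seventh sharp eleven.
B — root
D# — major 3rd
F# — perfect 5th
A — minor 7th
E# — augmented 11th

B – D# – F# – A – E#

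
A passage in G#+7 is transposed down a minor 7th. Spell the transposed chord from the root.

Transposed root: G♯ → A♯ (minor 7th down). So we spell A♯ augmented seventh:
root → A♯
3rd (major 3rd) → C𝄪
5th (augmented 5th) → E𝄪
7th (minor 7th) → G♯

A♯ C𝄪 E𝄪 G♯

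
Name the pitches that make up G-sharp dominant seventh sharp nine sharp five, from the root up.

G-sharp dominant seventh sharp nine sharp five: dominant seventh sharp nine sharp five on G#.
- root: G#
- major 3rd: B#
- augmented 5th: D##
- minor 7th: F#
- augmented 9th: A##

G#  B#  D##  F#  A##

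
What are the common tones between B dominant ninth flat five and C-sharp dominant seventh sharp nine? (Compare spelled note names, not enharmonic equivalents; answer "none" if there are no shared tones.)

B dominant ninth flat five = B, D-sharp, F, A, C-sharp.
C-sharp dominant seventh sharp nine = C-sharp, E-sharp, G-sharp, B, D-double-sharp.
Shared: B, C-sharp.

B, C-sharp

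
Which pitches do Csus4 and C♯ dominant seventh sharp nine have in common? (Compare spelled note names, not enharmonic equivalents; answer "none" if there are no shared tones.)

Csus4: C F G
C♯ dominant seventh sharp nine: C# E# G# B D##
Common to both → none.

none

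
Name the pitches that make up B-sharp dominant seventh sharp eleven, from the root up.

B# D## F## A# E##

Root B#, quality dominant seventh sharp eleven:
root → B#
3rd (major 3rd) → D##
5th (perfect 5th) → F##
7th (minor 7th) → A#
11th (augmented 11th) → E##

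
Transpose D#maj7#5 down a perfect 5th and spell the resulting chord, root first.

G# B# D## F##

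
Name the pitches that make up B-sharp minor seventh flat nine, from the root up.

Root B-sharp, quality minor seventh flat nine:
root → B-sharp
3rd (minor 3rd) → D-sharp
5th (perfect 5th) → F-double-sharp
7th (minor 7th) → A-sharp
9th (minor 9th) → C-sharp

B-sharp, D-sharp, F-double-sharp, A-sharp, C-sharp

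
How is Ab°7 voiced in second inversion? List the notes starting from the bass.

In root position, Ab°7 is Ab–Cb–Ebb–Gbb.
Second inversion puts the fifth (Ebb) in the bass.

Ebb – Gbb – Ab – Cb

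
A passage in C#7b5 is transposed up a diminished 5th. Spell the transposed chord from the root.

A diminished 5th up from C# is G, so the new chord is G dominant seventh flat five.
G — root
B — major 3rd
Db — diminished 5th
F — minor 7th

G, B, Db, F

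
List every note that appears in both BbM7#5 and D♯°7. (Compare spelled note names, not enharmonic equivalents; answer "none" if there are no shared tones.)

BbM7#5 = B♭, D, F♯, A.
D♯°7 = D♯, F♯, A, C.
Shared: F♯, A.

F♯  A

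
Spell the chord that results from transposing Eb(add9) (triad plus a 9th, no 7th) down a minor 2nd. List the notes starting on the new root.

D  F♯  A  E

E♭ down a minor 2nd → D. New chord: D added-ninth.
D — root
F♯ — major 3rd
A — perfect 5th
E — major 9th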